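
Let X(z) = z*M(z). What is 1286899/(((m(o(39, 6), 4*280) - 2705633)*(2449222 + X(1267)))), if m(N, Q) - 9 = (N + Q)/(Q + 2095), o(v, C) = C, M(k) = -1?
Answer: -827476057/4258746497426094 ≈ -1.9430e-7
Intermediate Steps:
m(N, Q) = 9 + (N + Q)/(2095 + Q) (m(N, Q) = 9 + (N + Q)/(Q + 2095) = 9 + (N + Q)/(2095 + Q))
X(z) = -z (X(z) = z*(-1) = -z)
1286899/(((m(o(39, 6), 4*280) - 2705633)*(2449222 + X(1267)))) = 1286899/((((18855 + 6 + 10*(4*280))/(2095 + 4*280) - 2705633)*(2449222 - 1*1267))) = 1286899/((((18855 + 6 + 10*1120)/(2095 + 1120) - 2705633)*(2449222 - 1267))) = 1286899/((((18855 + 6 + 11200)/3215 - 2705633)*2447955)) = 1286899/((((1/3215)*30061 - 2705633)*2447955)) = 1286899/(((30061/3215 - 2705633)*2447955)) = 1286899/((-8698580034/3215*2447955)) = 1286899/(-4258746497426094/643) = 1286899*(-643/4258746497426094) = -827476057/4258746497426094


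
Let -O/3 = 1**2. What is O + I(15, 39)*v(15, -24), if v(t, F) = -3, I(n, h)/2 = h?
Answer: -237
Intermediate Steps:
I(n, h) = 2*h
O = -3 (O = -3*1**2 = -3*1 = -3)
O + I(15, 39)*v(15, -24) = -3 + (2*39)*(-3) = -3 + 78*(-3) = -3 - 234 = -237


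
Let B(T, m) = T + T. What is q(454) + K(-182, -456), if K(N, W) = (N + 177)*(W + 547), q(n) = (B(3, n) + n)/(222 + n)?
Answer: -76780/169 ≈ -454.32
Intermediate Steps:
B(T, m) = 2*T
q(n) = (6 + n)/(222 + n) (q(n) = (2*3 + n)/(222 + n) = (6 + n)/(222 + n))
K(N, W) = (177 + N)*(547 + W)
q(454) + K(-182, -456) = (6 + 454)/(222 + 454) + (96819 + 177*(-456) + 547*(-182) - 182*(-456)) = 460/676 + (96819 - 80712 - 99554 + 82992) = (1/676)*460 - 455 = 115/169 - 455 = -76780/169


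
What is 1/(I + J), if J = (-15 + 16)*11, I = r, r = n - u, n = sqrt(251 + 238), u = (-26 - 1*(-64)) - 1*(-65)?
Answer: -92/7975 - sqrt(489)/7975 ≈ -0.014309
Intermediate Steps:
u = 103 (u = (-26 + 64) + 65 = 38 + 65 = 103)
n = sqrt(489) ≈ 22.113
r = -103 + sqrt(489) (r = sqrt(489) - 1*103 = sqrt(489) - 103 = -103 + sqrt(489) ≈ -80.887)
I = -103 + sqrt(489) ≈ -80.887
J = 11 (J = 1*11 = 11)
1/(I + J) = 1/((-103 + sqrt(489)) + 11) = 1/(-92 + sqrt(489))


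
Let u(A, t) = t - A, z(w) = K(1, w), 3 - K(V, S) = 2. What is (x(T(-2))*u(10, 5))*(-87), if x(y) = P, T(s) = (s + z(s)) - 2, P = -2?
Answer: -870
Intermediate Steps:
K(V, S) = 1 (K(V, S) = 3 - 1*2 = 3 - 2 = 1)
z(w) = 1
T(s) = -1 + s (T(s) = (s + 1) - 2 = (1 + s) - 2 = -1 + s)
x(y) = -2
(x(T(-2))*u(10, 5))*(-87) = -2*(5 - 1*10)*(-87) = -2*(5 - 10)*(-87) = -2*(-5)*(-87) = 10*(-87) = -870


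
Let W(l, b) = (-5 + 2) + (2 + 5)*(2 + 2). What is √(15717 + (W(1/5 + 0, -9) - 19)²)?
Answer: √15753 ≈ 125.51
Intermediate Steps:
W(l, b) = 25 (W(l, b) = -3 + 7*4 = -3 + 28 = 25)
√(15717 + (W(1/5 + 0, -9) - 19)²) = √(15717 + (25 - 19)²) = √(15717 + 6²) = √(15717 + 36) = √15753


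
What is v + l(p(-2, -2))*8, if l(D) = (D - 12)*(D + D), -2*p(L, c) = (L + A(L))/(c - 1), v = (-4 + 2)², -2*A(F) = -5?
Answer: -107/9 ≈ -11.889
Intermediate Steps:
A(F) = 5/2 (A(F) = -½*(-5) = 5/2)
v = 4 (v = (-2)² = 4)
p(L, c) = -(5/2 + L)/(2*(-1 + c)) (p(L, c) = -(L + 5/2)/(2*(c - 1)) = -(5/2 + L)/(2*(-1 + c)))
l(D) = 2*D*(-12 + D) (l(D) = (-12 + D)*(2*D) = 2*D*(-12 + D))
v + l(p(-2, -2))*8 = 4 + (2*((-5 - 2*(-2))/(4*(-1 - 2)))*(-12 + (-5 - 2*(-2))/(4*(-1 - 2))))*8 = 4 + (2*((¼)*(-5 + 4)/(-3))*(-12 + (¼)*(-5 + 4)/(-3)))*8 = 4 + (2*((¼)*(-⅓)*(-1))*(-12 + (¼)*(-⅓)*(-1)))*8 = 4 + (2*(1/12)*(-12 + 1/12))*8 = 4 + (2*(1/12)*(-143/12))*8 = 4 - 143/72*8 = 4 - 143/9 = -107/9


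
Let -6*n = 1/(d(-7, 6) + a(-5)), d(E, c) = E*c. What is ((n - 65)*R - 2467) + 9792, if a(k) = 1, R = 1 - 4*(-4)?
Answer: 1530137/246 ≈ 6220.1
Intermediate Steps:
R = 17 (R = 1 + 16 = 17)
n = 1/246 (n = -1/(6*(-7*6 + 1)) = -1/(6*(-42 + 1)) = -1/6/(-41) = -1/6*(-1/41) = 1/246 ≈ 0.0040650)
((n - 65)*R - 2467) + 9792 = ((1/246 - 65)*17 - 2467) + 9792 = (-15989/246*17 - 2467) + 9792 = (-271813/246 - 2467) + 9792 = -878695/246 + 9792 = 1530137/246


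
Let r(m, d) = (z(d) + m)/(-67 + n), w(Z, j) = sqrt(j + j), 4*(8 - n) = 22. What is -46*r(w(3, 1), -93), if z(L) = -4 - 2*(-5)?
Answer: 184/43 + 92*sqrt(2)/129 ≈ 5.2877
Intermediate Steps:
n = 5/2 (n = 8 - 1/4*22 = 8 - 11/2 = 5/2 ≈ 2.5000)
z(L) = 6 (z(L) = -4 + 10 = 6)
w(Z, j) = sqrt(2)*sqrt(j) (w(Z, j) = sqrt(2*j) = sqrt(2)*sqrt(j))
r(m, d) = -4/43 - 2*m/129 (r(m, d) = (6 + m)/(-67 + 5/2) = (6 + m)/(-129/2) = (6 + m)*(-2/129) = -4/43 - 2*m/129)
-46*r(w(3, 1), -93) = -46*(-4/43 - 2*sqrt(2)*sqrt(1)/129) = -46*(-4/43 - 2*sqrt(2)/129) = 184/43 + 92*sqrt(2)/129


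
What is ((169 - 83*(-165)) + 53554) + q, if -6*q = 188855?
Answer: 215653/6 ≈ 35942.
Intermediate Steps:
q = -188855/6 (q = -⅙*188855 = -188855/6 ≈ -31476.)
((169 - 83*(-165)) + 53554) + q = ((169 - 83*(-165)) + 53554) - 188855/6 = ((169 + 13695) + 53554) - 188855/6 = (13864 + 53554) - 188855/6 = 67418 - 188855/6 = 215653/6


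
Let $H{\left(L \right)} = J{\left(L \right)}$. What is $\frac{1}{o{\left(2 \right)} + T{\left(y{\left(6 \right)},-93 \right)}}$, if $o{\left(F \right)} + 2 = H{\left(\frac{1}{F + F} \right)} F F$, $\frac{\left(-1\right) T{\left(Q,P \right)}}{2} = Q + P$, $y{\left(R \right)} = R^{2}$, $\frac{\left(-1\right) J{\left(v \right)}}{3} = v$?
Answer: $\frac{1}{109} \approx 0.0091743$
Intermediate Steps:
$J{\left(v \right)} = - 3 v$
$H{\left(L \right)} = - 3 L$
$T{\left(Q,P \right)} = - 2 P - 2 Q$ ($T{\left(Q,P \right)} = - 2 \left(Q + P\right) = - 2 \left(P + Q\right) = - 2 P - 2 Q$)
$o{\left(F \right)} = -2 - \frac{3 F}{2}$ ($o{\left(F \right)} = -2 + - \frac{3}{F + F} F F = -2 + - \frac{3}{2 F} F F = -2 - \frac{3 F}{2}$)
$\frac{1}{o{\left(2 \right)} + T{\left(y{\left(6 \right)},-93 \right)}} = \frac{1}{\left(-2 - 3\right) - \left(-186 + 2 \cdot 6^{2}\right)} = \frac{1}{\left(-2 - 3\right) + \left(186 - 72\right)} = \frac{1}{-5 + \left(186 - 72\right)} = \frac{1}{-5 + 114} = \frac{1}{109}$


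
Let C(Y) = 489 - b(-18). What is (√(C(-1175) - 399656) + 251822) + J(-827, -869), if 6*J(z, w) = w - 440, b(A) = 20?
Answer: 1509623/6 + I*√399187 ≈ 2.516e+5 + 631.81*I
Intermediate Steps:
J(z, w) = -220/3 + w/6 (J(z, w) = (w - 440)/6 = (-440 + w)/6 = -220/3 + w/6)
C(Y) = 469 (C(Y) = 489 - 1*20 = 489 - 20 = 469)
(√(C(-1175) - 399656) + 251822) + J(-827, -869) = (√(469 - 399656) + 251822) + (-220/3 + (⅙)*(-869)) = (√(-399187) + 251822) + (-220/3 - 869/6) = (I*√399187 + 251822) - 1309/6 = (251822 + I*√399187) - 1309/6 = 1509623/6 + I*√399187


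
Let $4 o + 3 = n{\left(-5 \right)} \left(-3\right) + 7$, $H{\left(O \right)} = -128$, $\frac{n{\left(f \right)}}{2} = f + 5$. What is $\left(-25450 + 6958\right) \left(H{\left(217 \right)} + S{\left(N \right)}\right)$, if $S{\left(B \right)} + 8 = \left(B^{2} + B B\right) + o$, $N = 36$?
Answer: $-45434844$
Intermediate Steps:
$n{\left(f \right)} = 10 + 2 f$ ($n{\left(f \right)} = 2 \left(f + 5\right) = 2 \left(5 + f\right) = 10 + 2 f$)
$o = 1$ ($o = - \frac{3}{4} + \frac{\left(10 + 2 \left(-5\right)\right) \left(-3\right) + 7}{4} = - \frac{3}{4} + \frac{\left(10 - 10\right) \left(-3\right) + 7}{4} = - \frac{3}{4} + \frac{0 \left(-3\right) + 7}{4} = - \frac{3}{4} + \frac{0 + 7}{4} = - \frac{3}{4} + \frac{1}{4} \cdot 7 = - \frac{3}{4} + \frac{7}{4} = 1$)
$S{\left(B \right)} = -7 + 2 B^{2}$ ($S{\left(B \right)} = -8 + \left(\left(B^{2} + B B\right) + 1\right) = -8 + \left(\left(B^{2} + B^{2}\right) + 1\right) = -8 + \left(2 B^{2} + 1\right) = -8 + \left(1 + 2 B^{2}\right) = -7 + 2 B^{2}$)
$\left(-25450 + 6958\right) \left(H{\left(217 \right)} + S{\left(N \right)}\right) = \left(-25450 + 6958\right) \left(-128 - \left(7 - 2 \cdot 36^{2}\right)\right) = - 18492 \left(-128 + \left(-7 + 2 \cdot 1296\right)\right) = - 18492 \left(-128 + \left(-7 + 2592\right)\right) = - 18492 \left(-128 + 2585\right) = \left(-18492\right) 2457 = -45434844$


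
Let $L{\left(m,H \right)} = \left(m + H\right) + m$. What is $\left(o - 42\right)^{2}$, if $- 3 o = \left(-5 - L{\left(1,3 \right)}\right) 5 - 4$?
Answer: $576$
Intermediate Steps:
$L{\left(m,H \right)} = H + 2 m$ ($L{\left(m,H \right)} = \left(H + m\right) + m = H + 2 m$)
$o = 18$ ($o = - \frac{\left(-5 - \left(3 + 2 \cdot 1\right)\right) 5 - 4}{3} = - \frac{\left(-5 - \left(3 + 2\right)\right) 5 - 4}{3} = - \frac{\left(-5 - 5\right) 5 - 4}{3} = - \frac{\left(-10\right) 5 - 4}{3} = - \frac{-50 - 4}{3} = \left(- \frac{1}{3}\right) \left(-54\right) = 18$)
$\left(o - 42\right)^{2} = \left(18 - 42\right)^{2} = \left(-24\right)^{2} = 576$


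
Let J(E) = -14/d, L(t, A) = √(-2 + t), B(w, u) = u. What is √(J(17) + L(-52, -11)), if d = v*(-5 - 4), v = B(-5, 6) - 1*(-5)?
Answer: √(154 + 3267*I*√6)/33 ≈ 1.9354 + 1.8985*I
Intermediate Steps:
v = 11 (v = 6 - 1*(-5) = 6 + 5 = 11)
d = -99 (d = 11*(-5 - 4) = 11*(-9) = -99)
J(E) = 14/99 (J(E) = -14/(-99) = -14*(-1/99) = 14/99)
√(J(17) + L(-52, -11)) = √(14/99 + √(-2 - 52)) = √(14/99 + √(-54)) = √(14/99 + 3*I*√6)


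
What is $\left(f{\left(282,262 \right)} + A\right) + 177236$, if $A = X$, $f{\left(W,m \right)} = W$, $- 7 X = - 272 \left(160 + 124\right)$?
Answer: $\frac{1319874}{7} \approx 1.8855 \cdot 10^{5}$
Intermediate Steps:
$X = \frac{77248}{7}$ ($X = - \frac{\left(-272\right) \left(160 + 124\right)}{7} = - \frac{\left(-272\right) 284}{7} = \left(- \frac{1}{7}\right) \left(-77248\right) = \frac{77248}{7} \approx 11035.0$)
$A = \frac{77248}{7} \approx 11035.0$
$\left(f{\left(282,262 \right)} + A\right) + 177236 = \left(282 + \frac{77248}{7}\right) + 177236 = \frac{79222}{7} + 177236 = \frac{1319874}{7}$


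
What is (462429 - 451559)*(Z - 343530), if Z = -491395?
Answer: -9075634750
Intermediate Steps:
(462429 - 451559)*(Z - 343530) = (462429 - 451559)*(-491395 - 343530) = 10870*(-834925) = -9075634750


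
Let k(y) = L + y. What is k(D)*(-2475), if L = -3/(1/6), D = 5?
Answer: 32175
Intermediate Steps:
L = -18 (L = -3/⅙ = -3*6 = -18)
k(y) = -18 + y
k(D)*(-2475) = (-18 + 5)*(-2475) = -13*(-2475) = 32175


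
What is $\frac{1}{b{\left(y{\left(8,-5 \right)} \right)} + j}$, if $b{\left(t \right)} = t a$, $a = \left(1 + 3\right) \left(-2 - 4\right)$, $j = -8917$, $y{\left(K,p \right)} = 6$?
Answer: $- \frac{1}{9061} \approx -0.00011036$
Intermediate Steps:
$a = -24$ ($a = 4 \left(-6\right) = -24$)
$b{\left(t \right)} = - 24 t$ ($b{\left(t \right)} = t \left(-24\right) = - 24 t$)
$\frac{1}{b{\left(y{\left(8,-5 \right)} \right)} + j} = \frac{1}{\left(-24\right) 6 - 8917} = \frac{1}{-144 - 8917} = \frac{1}{-9061} = - \frac{1}{9061}$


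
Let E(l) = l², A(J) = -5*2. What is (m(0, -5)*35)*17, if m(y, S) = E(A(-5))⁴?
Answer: 59500000000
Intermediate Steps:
A(J) = -10
m(y, S) = 100000000 (m(y, S) = ((-10)²)⁴ = 100⁴ = 100000000)
(m(0, -5)*35)*17 = (100000000*35)*17 = 3500000000*17 = 59500000000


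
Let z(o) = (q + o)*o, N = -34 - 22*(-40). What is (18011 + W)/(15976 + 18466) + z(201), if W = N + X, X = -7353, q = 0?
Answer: 695751373/17221 ≈ 40401.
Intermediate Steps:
N = 846 (N = -34 + 880 = 846)
z(o) = o² (z(o) = (0 + o)*o = o*o = o²)
W = -6507 (W = 846 - 7353 = -6507)
(18011 + W)/(15976 + 18466) + z(201) = (18011 - 6507)/(15976 + 18466) + 201² = 11504/34442 + 40401 = 11504*(1/34442) + 40401 = 5752/17221 + 40401 = 695751373/17221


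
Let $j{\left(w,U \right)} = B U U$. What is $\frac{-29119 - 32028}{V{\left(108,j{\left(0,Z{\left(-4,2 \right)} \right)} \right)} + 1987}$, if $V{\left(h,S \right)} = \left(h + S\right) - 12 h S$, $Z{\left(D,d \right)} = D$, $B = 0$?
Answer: $- \frac{61147}{2095} \approx -29.187$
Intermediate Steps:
$j{\left(w,U \right)} = 0$ ($j{\left(w,U \right)} = 0 U U = 0 U = 0$)
$V{\left(h,S \right)} = S + h - 12 S h$ ($V{\left(h,S \right)} = \left(S + h\right) - 12 S h = S + h - 12 S h$)
$\frac{-29119 - 32028}{V{\left(108,j{\left(0,Z{\left(-4,2 \right)} \right)} \right)} + 1987} = \frac{-29119 - 32028}{\left(0 + 108 - 0 \cdot 108\right) + 1987} = - \frac{61147}{\left(0 + 108 + 0\right) + 1987} = - \frac{61147}{108 + 1987} = - \frac{61147}{2095}$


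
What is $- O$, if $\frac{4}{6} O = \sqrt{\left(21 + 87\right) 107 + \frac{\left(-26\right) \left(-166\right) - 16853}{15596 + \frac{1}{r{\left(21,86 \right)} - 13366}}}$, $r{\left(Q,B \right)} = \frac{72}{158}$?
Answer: $- \frac{9 \sqrt{348167912287397438167118}}{32934946418} \approx -161.24$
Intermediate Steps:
$r{\left(Q,B \right)} = \frac{36}{79}$ ($r{\left(Q,B \right)} = 72 \cdot \frac{1}{158} = \frac{36}{79}$)
$O = \frac{9 \sqrt{348167912287397438167118}}{32934946418}$ ($O = \frac{3 \sqrt{\left(21 + 87\right) 107 + \frac{\left(-26\right) \left(-166\right) - 16853}{15596 + \frac{1}{\frac{36}{79} - 13366}}}}{2} = \frac{3 \sqrt{108 \cdot 107 + \frac{4316 - 16853}{15596 + \frac{1}{- \frac{1055878}{79}}}}}{2} = \frac{3 \sqrt{11556 - \frac{12537}{15596 - \frac{79}{1055878}}}}{2} = \frac{3 \sqrt{11556 - \frac{12537}{\frac{16467473209}{1055878}}}}{2} = \frac{3 \sqrt{11556 - \frac{13237542486}{16467473209}}}{2} = \frac{3 \sqrt{\frac{190284882860718}{16467473209}}}{2} = \frac{3 \frac{3 \sqrt{348167912287397438167118}}{16467473209}}{2} = \frac{9 \sqrt{348167912287397438167118}}{32934946418} \approx 161.24$)
$- O = - \frac{9 \sqrt{348167912287397438167118}}{32934946418}$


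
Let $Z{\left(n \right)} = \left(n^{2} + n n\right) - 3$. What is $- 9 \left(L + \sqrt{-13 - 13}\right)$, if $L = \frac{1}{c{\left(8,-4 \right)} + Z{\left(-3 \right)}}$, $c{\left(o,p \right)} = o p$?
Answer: $\frac{9}{17} - 9 i \sqrt{26} \approx 0.52941 - 45.891 i$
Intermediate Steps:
$Z{\left(n \right)} = -3 + 2 n^{2}$ ($Z{\left(n \right)} = \left(n^{2} + n^{2}\right) - 3 = 2 n^{2} - 3 = -3 + 2 n^{2}$)
$L = - \frac{1}{17}$ ($L = \frac{1}{8 \left(-4\right) - \left(3 - 2 \left(-3\right)^{2}\right)} = \frac{1}{-32 + \left(-3 + 2 \cdot 9\right)} = \frac{1}{-32 + \left(-3 + 18\right)} = \frac{1}{-32 + 15} = \frac{1}{-17} = - \frac{1}{17} \approx -0.058824$)
$- 9 \left(L + \sqrt{-13 - 13}\right) = - 9 \left(- \frac{1}{17} + \sqrt{-13 - 13}\right) = - 9 \left(- \frac{1}{17} + \sqrt{-26}\right) = - 9 \left(- \frac{1}{17} + i \sqrt{26}\right) = \frac{9}{17} - 9 i \sqrt{26}$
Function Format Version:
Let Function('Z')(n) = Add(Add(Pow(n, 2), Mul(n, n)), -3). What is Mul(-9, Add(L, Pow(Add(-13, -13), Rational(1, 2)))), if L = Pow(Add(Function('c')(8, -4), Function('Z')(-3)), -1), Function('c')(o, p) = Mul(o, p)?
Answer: Add(Rational(9, 17), Mul(-9, I, Pow(26, Rational(1, 2)))) ≈ Add(0.52941, Mul(-45.891, I))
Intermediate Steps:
Function('Z')(n) = Add(-3, Mul(2, Pow(n, 2))) (Function('Z')(n) = Add(Add(Pow(n, 2), Pow(n, 2)), -3) = Add(Mul(2, Pow(n, 2)), -3) = Add(-3, Mul(2, Pow(n, 2))))
L = Rational(-1, 17) (L = Pow(Add(Mul(8, -4), Add(-3, Mul(2, Pow(-3, 2)))), -1) = Pow(Add(-32, Add(-3, Mul(2, 9))), -1) = Pow(Add(-32, Add(-3, 18)), -1) = Pow(Add(-32, 15), -1) = Pow(-17, -1) = Rational(-1, 17) ≈ -0.058824)
Mul(-9, Add(L, Pow(Add(-13, -13), Rational(1, 2)))) = Mul(-9, Add(Rational(-1, 17), Pow(Add(-13, -13), Rational(1, 2)))) = Mul(-9, Add(Rational(-1, 17), Pow(-26, Rational(1, 2)))) = Mul(-9, Add(Rational(-1, 17), Mul(I, Pow(26, Rational(1, 2))))) = Add(Rational(9, 17), Mul(-9, I, Pow(26, Rational(1, 2))))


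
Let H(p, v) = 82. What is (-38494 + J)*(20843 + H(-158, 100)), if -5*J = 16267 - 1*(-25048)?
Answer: -978390225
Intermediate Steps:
J = -8263 (J = -(16267 - 1*(-25048))/5 = -(16267 + 25048)/5 = -1/5*41315 = -8263)
(-38494 + J)*(20843 + H(-158, 100)) = (-38494 - 8263)*(20843 + 82) = -46757*20925 = -978390225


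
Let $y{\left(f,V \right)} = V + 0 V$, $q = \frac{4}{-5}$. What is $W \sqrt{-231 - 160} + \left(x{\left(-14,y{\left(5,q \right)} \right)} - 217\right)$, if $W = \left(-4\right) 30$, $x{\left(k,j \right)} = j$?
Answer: $- \frac{1089}{5} - 120 i \sqrt{391} \approx -217.8 - 2372.8 i$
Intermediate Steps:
$q = - \frac{4}{5}$ ($q = 4 \left(- \frac{1}{5}\right) = - \frac{4}{5} \approx -0.8$)
$y{\left(f,V \right)} = V$ ($y{\left(f,V \right)} = V + 0 = V$)
$W = -120$
$W \sqrt{-231 - 160} + \left(x{\left(-14,y{\left(5,q \right)} \right)} - 217\right) = - 120 \sqrt{-231 - 160} - \frac{1089}{5} = - 120 \sqrt{-391} - \frac{1089}{5} = - 120 i \sqrt{391} - \frac{1089}{5} = - \frac{1089}{5} - 120 i \sqrt{391}$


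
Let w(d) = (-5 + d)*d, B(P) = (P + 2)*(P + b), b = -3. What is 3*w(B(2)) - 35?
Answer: 73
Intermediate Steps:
B(P) = (-3 + P)*(2 + P) (B(P) = (P + 2)*(P - 3) = (2 + P)*(-3 + P) = (-3 + P)*(2 + P))
w(d) = d*(-5 + d)
3*w(B(2)) - 35 = 3*((-6 + 2**2 - 1*2)*(-5 + (-6 + 2**2 - 1*2))) - 35 = 3*((-6 + 4 - 2)*(-5 + (-6 + 4 - 2))) - 35 = 3*(-4*(-5 - 4)) - 35 = 3*(-4*(-9)) - 35 = 3*36 - 35 = 108 - 35 = 73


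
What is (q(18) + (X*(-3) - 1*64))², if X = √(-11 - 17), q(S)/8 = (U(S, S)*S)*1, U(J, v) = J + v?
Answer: 26214148 - 61440*I*√7 ≈ 2.6214e+7 - 1.6256e+5*I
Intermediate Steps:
q(S) = 16*S² (q(S) = 8*(((S + S)*S)*1) = 8*(((2*S)*S)*1) = 8*((2*S²)*1) = 8*(2*S²) = 16*S²)
X = 2*I*√7 (X = √(-28) = 2*I*√7 ≈ 5.2915*I)
(q(18) + (X*(-3) - 1*64))² = (16*18² + ((2*I*√7)*(-3) - 1*64))² = (16*324 + (-6*I*√7 - 64))² = (5184 + (-64 - 6*I*√7))² = (5120 - 6*I*√7)²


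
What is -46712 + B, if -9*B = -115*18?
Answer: -46482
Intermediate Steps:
B = 230 (B = -(-115)*18/9 = -⅑*(-2070) = 230)
-46712 + B = -46712 + 230 = -46482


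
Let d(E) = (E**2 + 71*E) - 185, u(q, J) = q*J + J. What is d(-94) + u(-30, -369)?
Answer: 12678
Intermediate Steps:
u(q, J) = J + J*q (u(q, J) = J*q + J = J + J*q)
d(E) = -185 + E**2 + 71*E
d(-94) + u(-30, -369) = (-185 + (-94)**2 + 71*(-94)) - 369*(1 - 30) = (-185 + 8836 - 6674) - 369*(-29) = 1977 + 10701 = 12678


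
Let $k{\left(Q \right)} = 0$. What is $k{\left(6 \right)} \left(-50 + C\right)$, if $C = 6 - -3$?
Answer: $0$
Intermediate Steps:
$C = 9$ ($C = 6 + 3 = 9$)
$k{\left(6 \right)} \left(-50 + C\right) = 0 \left(-50 + 9\right) = 0 \left(-41\right) = 0$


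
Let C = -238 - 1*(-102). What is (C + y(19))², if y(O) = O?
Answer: 13689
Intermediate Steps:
C = -136 (C = -238 + 102 = -136)
(C + y(19))² = (-136 + 19)² = (-117)² = 13689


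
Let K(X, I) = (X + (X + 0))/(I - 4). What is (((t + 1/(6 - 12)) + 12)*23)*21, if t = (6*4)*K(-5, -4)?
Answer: 40411/2 ≈ 20206.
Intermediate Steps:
K(X, I) = 2*X/(-4 + I) (K(X, I) = (X + X)/(-4 + I) = (2*X)/(-4 + I) = 2*X/(-4 + I))
t = 30 (t = (6*4)*(2*(-5)/(-4 - 4)) = 24*(2*(-5)/(-8)) = 24*(2*(-5)*(-⅛)) = 24*(5/4) = 30)
(((t + 1/(6 - 12)) + 12)*23)*21 = (((30 + 1/(6 - 12)) + 12)*23)*21 = (((30 + 1/(-6)) + 12)*23)*21 = (((30 - ⅙) + 12)*23)*21 = ((179/6 + 12)*23)*21 = ((251/6)*23)*21 = (5773/6)*21 = 40411/2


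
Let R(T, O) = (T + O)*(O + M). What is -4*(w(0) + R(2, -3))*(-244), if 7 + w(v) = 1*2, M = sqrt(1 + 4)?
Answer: -1952 - 976*sqrt(5) ≈ -4134.4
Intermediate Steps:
M = sqrt(5) ≈ 2.2361
w(v) = -5 (w(v) = -7 + 1*2 = -7 + 2 = -5)
R(T, O) = (O + T)*(O + sqrt(5)) (R(T, O) = (T + O)*(O + sqrt(5)) = (O + T)*(O + sqrt(5)))
-4*(w(0) + R(2, -3))*(-244) = -4*(-5 + ((-3)**2 - 3*2 - 3*sqrt(5) + 2*sqrt(5)))*(-244) = -4*(-5 + (9 - 6 - 3*sqrt(5) + 2*sqrt(5)))*(-244) = -4*(-5 + (3 - sqrt(5)))*(-244) = -4*(-2 - sqrt(5))*(-244) = (8 + 4*sqrt(5))*(-244) = -1952 - 976*sqrt(5)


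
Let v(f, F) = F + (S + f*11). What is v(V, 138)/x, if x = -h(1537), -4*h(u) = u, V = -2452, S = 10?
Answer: -107296/1537 ≈ -69.809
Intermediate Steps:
h(u) = -u/4
v(f, F) = 10 + F + 11*f (v(f, F) = F + (10 + f*11) = F + (10 + 11*f) = 10 + F + 11*f)
x = 1537/4 (x = -(-1)*1537/4 = -1*(-1537/4) = 1537/4 ≈ 384.25)
v(V, 138)/x = (10 + 138 + 11*(-2452))/(1537/4) = (10 + 138 - 26972)*(4/1537) = -26824*4/1537 = -107296/1537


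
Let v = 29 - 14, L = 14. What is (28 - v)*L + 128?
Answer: 310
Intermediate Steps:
v = 15
(28 - v)*L + 128 = (28 - 1*15)*14 + 128 = (28 - 15)*14 + 128 = 13*14 + 128 = 182 + 128 = 310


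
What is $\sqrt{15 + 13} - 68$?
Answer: $-68 + 2 \sqrt{7} \approx -62.708$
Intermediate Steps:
$\sqrt{15 + 13} - 68 = \sqrt{28} - 68 = 2 \sqrt{7} - 68 = -68 + 2 \sqrt{7}$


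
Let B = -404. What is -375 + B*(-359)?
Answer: 144661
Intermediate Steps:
-375 + B*(-359) = -375 - 404*(-359) = -375 + 145036 = 144661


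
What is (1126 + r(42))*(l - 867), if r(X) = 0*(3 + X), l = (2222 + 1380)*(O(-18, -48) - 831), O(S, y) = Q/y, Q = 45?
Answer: -13500766461/4 ≈ -3.3752e+9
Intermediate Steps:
O(S, y) = 45/y
l = -23973111/8 (l = (2222 + 1380)*(45/(-48) - 831) = 3602*(45*(-1/48) - 831) = 3602*(-15/16 - 831) = 3602*(-13311/16) = -23973111/8 ≈ -2.9966e+6)
r(X) = 0
(1126 + r(42))*(l - 867) = (1126 + 0)*(-23973111/8 - 867) = 1126*(-23980047/8) = -13500766461/4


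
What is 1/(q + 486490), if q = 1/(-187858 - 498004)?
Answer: 685862/333665004379 ≈ 2.0555e-6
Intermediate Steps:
q = -1/685862 (q = 1/(-685862) = -1/685862 ≈ -1.4580e-6)
1/(q + 486490) = 1/(-1/685862 + 486490) = 1/(333665004379/685862) = 685862/333665004379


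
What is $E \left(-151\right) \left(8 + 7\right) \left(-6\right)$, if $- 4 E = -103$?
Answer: $\frac{699885}{2} \approx 3.4994 \cdot 10^{5}$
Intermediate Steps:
$E = \frac{103}{4}$ ($E = \left(- \frac{1}{4}\right) \left(-103\right) = \frac{103}{4} \approx 25.75$)
$E \left(-151\right) \left(8 + 7\right) \left(-6\right) = \frac{103}{4} \left(-151\right) \left(8 + 7\right) \left(-6\right) = - \frac{15553 \cdot 15 \left(-6\right)}{4} = \left(- \frac{15553}{4}\right) \left(-90\right) = \frac{699885}{2}$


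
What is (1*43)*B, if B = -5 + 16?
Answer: 473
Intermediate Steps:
B = 11
(1*43)*B = (1*43)*11 = 43*11 = 473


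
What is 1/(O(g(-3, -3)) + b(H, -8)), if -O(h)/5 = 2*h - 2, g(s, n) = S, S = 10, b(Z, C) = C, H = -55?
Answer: -1/98 ≈ -0.010204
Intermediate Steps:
g(s, n) = 10
O(h) = 10 - 10*h (O(h) = -5*(2*h - 2) = -5*(-2 + 2*h) = 10 - 10*h)
1/(O(g(-3, -3)) + b(H, -8)) = 1/((10 - 10*10) - 8) = 1/((10 - 100) - 8) = 1/(-90 - 8) = 1/(-98) = -1/98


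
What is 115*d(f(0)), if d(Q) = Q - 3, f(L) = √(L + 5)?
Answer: -345 + 115*√5 ≈ -87.852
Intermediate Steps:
f(L) = √(5 + L)
d(Q) = -3 + Q
115*d(f(0)) = 115*(-3 + √(5 + 0)) = 115*(-3 + √5) = -345 + 115*√5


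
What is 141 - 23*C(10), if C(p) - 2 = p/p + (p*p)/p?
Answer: -158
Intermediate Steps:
C(p) = 3 + p (C(p) = 2 + (p/p + (p*p)/p) = 2 + (1 + p²/p) = 2 + (1 + p) = 3 + p)
141 - 23*C(10) = 141 - 23*(3 + 10) = 141 - 23*13 = 141 - 299 = -158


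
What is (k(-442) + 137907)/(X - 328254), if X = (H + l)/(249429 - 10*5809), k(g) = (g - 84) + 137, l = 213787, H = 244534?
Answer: -26312556602/62807333785 ≈ -0.41894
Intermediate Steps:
k(g) = 53 + g (k(g) = (-84 + g) + 137 = 53 + g)
X = 458321/191339 (X = (244534 + 213787)/(249429 - 10*5809) = 458321/(249429 - 58090) = 458321/191339 ≈ 2.3953)
(k(-442) + 137907)/(X - 328254) = ((53 - 442) + 137907)/(458321/191339 - 328254) = (-389 + 137907)/(-62807333785/191339) = 137518*(-191339/62807333785) = -26312556602/62807333785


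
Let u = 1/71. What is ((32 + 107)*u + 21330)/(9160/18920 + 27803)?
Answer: 716391137/933724408 ≈ 0.76724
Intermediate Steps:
u = 1/71 ≈ 0.014085
((32 + 107)*u + 21330)/(9160/18920 + 27803) = ((32 + 107)*(1/71) + 21330)/(9160/18920 + 27803) = (139*(1/71) + 21330)/(9160*(1/18920) + 27803) = (139/71 + 21330)/(229/473 + 27803) = 1514569/(71*(13151048/473)) = (1514569/71)*(473/13151048) = 716391137/933724408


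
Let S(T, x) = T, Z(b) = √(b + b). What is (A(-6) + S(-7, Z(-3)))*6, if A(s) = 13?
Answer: 36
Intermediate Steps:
Z(b) = √2*√b (Z(b) = √(2*b) = √2*√b)
(A(-6) + S(-7, Z(-3)))*6 = (13 - 7)*6 = 6*6 = 36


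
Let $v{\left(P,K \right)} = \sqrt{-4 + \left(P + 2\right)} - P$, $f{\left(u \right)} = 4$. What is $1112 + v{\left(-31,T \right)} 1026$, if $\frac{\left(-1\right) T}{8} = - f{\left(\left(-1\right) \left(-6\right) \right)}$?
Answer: $32918 + 1026 i \sqrt{33} \approx 32918.0 + 5893.9 i$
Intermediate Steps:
$T = 32$ ($T = - 8 \left(\left(-1\right) 4\right) = \left(-8\right) \left(-4\right) = 32$)
$v{\left(P,K \right)} = \sqrt{-2 + P} - P$ ($v{\left(P,K \right)} = \sqrt{-4 + \left(2 + P\right)} - P = \sqrt{-2 + P} - P$)
$1112 + v{\left(-31,T \right)} 1026 = 1112 + \left(\sqrt{-2 - 31} - -31\right) 1026 = 1112 + \left(\sqrt{-33} + 31\right) 1026 = 1112 + \left(i \sqrt{33} + 31\right) 1026 = 1112 + \left(31 + i \sqrt{33}\right) 1026 = 1112 + \left(31806 + 1026 i \sqrt{33}\right) = 32918 + 1026 i \sqrt{33}$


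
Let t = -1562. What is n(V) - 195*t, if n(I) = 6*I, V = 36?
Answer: 304806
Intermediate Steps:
n(V) - 195*t = 6*36 - 195*(-1562) = 216 + 304590 = 304806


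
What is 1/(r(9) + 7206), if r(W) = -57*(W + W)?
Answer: 1/6180 ≈ 0.00016181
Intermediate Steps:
r(W) = -114*W
1/(r(9) + 7206) = 1/(-114*9 + 7206) = 1/(-1026 + 7206) = 1/6180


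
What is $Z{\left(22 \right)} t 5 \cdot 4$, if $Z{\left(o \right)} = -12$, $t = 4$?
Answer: $-960$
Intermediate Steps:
$Z{\left(22 \right)} t 5 \cdot 4 = - 12 \cdot 4 \cdot 5 \cdot 4 = - 12 \cdot 20 \cdot 4 = \left(-12\right) 80 = -960$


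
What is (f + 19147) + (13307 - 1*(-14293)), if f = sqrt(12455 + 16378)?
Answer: 46747 + sqrt(28833) ≈ 46917.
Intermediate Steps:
f = sqrt(28833) ≈ 169.80
(f + 19147) + (13307 - 1*(-14293)) = (sqrt(28833) + 19147) + (13307 - 1*(-14293)) = (19147 + sqrt(28833)) + (13307 + 14293) = (19147 + sqrt(28833)) + 27600 = 46747 + sqrt(28833)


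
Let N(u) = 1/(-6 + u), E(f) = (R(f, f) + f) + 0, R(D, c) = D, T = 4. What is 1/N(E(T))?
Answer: 2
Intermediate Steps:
E(f) = 2*f (E(f) = (f + f) + 0 = 2*f + 0 = 2*f)
1/N(E(T)) = 1/(1/(-6 + 2*4)) = 1/(1/(-6 + 8)) = 1/(1/2) = 1/(½) = 2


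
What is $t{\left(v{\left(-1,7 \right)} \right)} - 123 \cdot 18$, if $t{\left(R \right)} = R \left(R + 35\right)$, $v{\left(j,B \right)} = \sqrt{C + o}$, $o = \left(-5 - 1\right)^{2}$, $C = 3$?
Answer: $-2175 + 35 \sqrt{39} \approx -1956.4$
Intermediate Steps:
$o = 36$ ($o = \left(-6\right)^{2} = 36$)
$v{\left(j,B \right)} = \sqrt{39}$ ($v{\left(j,B \right)} = \sqrt{3 + 36} = \sqrt{39}$)
$t{\left(R \right)} = R \left(35 + R\right)$
$t{\left(v{\left(-1,7 \right)} \right)} - 123 \cdot 18 = \sqrt{39} \left(35 + \sqrt{39}\right) - 123 \cdot 18 = \sqrt{39} \left(35 + \sqrt{39}\right) - 2214 = -2214 + \sqrt{39} \left(35 + \sqrt{39}\right)$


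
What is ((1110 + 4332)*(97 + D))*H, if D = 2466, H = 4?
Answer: 55791384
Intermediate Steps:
((1110 + 4332)*(97 + D))*H = ((1110 + 4332)*(97 + 2466))*4 = (5442*2563)*4 = 13947846*4 = 55791384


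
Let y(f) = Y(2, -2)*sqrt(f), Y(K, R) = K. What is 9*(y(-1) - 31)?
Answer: -279 + 18*I ≈ -279.0 + 18.0*I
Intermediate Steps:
y(f) = 2*sqrt(f)
9*(y(-1) - 31) = 9*(2*sqrt(-1) - 31) = 9*(2*I - 31) = 9*(-31 + 2*I) = -279 + 18*I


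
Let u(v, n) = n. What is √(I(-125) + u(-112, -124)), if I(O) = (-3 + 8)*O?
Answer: I*√749 ≈ 27.368*I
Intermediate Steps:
I(O) = 5*O
√(I(-125) + u(-112, -124)) = √(5*(-125) - 124) = √(-625 - 124) = √(-749) = I*√749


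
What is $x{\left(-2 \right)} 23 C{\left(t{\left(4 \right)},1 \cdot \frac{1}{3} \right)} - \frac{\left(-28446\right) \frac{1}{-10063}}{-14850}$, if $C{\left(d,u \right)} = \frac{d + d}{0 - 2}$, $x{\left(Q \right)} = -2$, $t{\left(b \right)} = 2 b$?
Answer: $\frac{833216831}{2264175} \approx 368.0$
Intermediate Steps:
$C{\left(d,u \right)} = - d$ ($C{\left(d,u \right)} = \frac{2 d}{-2} = 2 d \left(- \frac{1}{2}\right) = - d$)
$x{\left(-2 \right)} 23 C{\left(t{\left(4 \right)},1 \cdot \frac{1}{3} \right)} - \frac{\left(-28446\right) \frac{1}{-10063}}{-14850} = \left(-2\right) 23 \left(- 2 \cdot 4\right) - \frac{\left(-28446\right) \frac{1}{-10063}}{-14850} = - 46 \left(\left(-1\right) 8\right) - \left(-28446\right) \left(- \frac{1}{10063}\right) \left(- \frac{1}{14850}\right) = \left(-46\right) \left(-8\right) - \frac{28446}{10063} \left(- \frac{1}{14850}\right) = 368 - - \frac{431}{2264175} = 368 + \frac{431}{2264175} = \frac{833216831}{2264175}$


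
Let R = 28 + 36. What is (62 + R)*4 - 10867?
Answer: -10363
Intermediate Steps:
R = 64
(62 + R)*4 - 10867 = (62 + 64)*4 - 10867 = 126*4 - 10867 = 504 - 10867 = -10363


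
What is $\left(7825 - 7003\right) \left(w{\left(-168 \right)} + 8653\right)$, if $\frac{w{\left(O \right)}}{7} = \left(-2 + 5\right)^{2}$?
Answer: $7164552$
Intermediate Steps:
$w{\left(O \right)} = 63$ ($w{\left(O \right)} = 7 \left(-2 + 5\right)^{2} = 7 \cdot 3^{2} = 7 \cdot 9 = 63$)
$\left(7825 - 7003\right) \left(w{\left(-168 \right)} + 8653\right) = \left(7825 - 7003\right) \left(63 + 8653\right) = 822 \cdot 8716 = 7164552$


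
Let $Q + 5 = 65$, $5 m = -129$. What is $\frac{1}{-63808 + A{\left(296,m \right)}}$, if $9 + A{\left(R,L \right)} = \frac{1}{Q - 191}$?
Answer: $- \frac{131}{8360028} \approx -1.567 \cdot 10^{-5}$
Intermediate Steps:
$m = - \frac{129}{5}$ ($m = \frac{1}{5} \left(-129\right) = - \frac{129}{5} \approx -25.8$)
$Q = 60$ ($Q = -5 + 65 = 60$)
$A{\left(R,L \right)} = - \frac{1180}{131}$ ($A{\left(R,L \right)} = -9 + \frac{1}{60 - 191} = -9 + \frac{1}{-131} = -9 - \frac{1}{131} = - \frac{1180}{131}$)
$\frac{1}{-63808 + A{\left(296,m \right)}} = \frac{1}{-63808 - \frac{1180}{131}} = \frac{1}{- \frac{8360028}{131}} = - \frac{131}{8360028}$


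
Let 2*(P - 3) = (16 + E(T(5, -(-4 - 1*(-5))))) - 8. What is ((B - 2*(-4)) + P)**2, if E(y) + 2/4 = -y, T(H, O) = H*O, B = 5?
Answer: 7921/16 ≈ 495.06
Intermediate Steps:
E(y) = -1/2 - y
P = 37/4 (P = 3 + ((16 + (-1/2 - 5*(-(-4 - 1*(-5))))) - 8)/2 = 3 + ((16 + (-1/2 - 5*(-(-4 + 5)))) - 8)/2 = 3 + ((16 + (-1/2 - 5*(-1*1))) - 8)/2 = 3 + ((16 + (-1/2 - 5*(-1))) - 8)/2 = 3 + ((16 + (-1/2 - 1*(-5))) - 8)/2 = 3 + ((16 + (-1/2 + 5)) - 8)/2 = 3 + ((16 + 9/2) - 8)/2 = 3 + (41/2 - 8)/2 = 3 + (1/2)*(25/2) = 3 + 25/4 = 37/4 ≈ 9.2500)
((B - 2*(-4)) + P)**2 = ((5 - 2*(-4)) + 37/4)**2 = ((5 + 8) + 37/4)**2 = (13 + 37/4)**2 = (89/4)**2 = 7921/16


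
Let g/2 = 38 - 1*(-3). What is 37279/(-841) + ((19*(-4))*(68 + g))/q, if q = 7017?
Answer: -90391381/1967099 ≈ -45.952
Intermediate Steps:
g = 82 (g = 2*(38 - 1*(-3)) = 2*(38 + 3) = 2*41 = 82)
37279/(-841) + ((19*(-4))*(68 + g))/q = 37279/(-841) + ((19*(-4))*(68 + 82))/7017 = 37279*(-1/841) - 76*150*(1/7017) = -37279/841 - 11400*1/7017 = -37279/841 - 3800/2339 = -90391381/1967099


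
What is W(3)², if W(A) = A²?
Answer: 81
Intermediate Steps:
W(3)² = (3²)² = 9² = 81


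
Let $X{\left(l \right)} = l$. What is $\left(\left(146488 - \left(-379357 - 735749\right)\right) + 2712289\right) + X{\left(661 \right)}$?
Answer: $3974544$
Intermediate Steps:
$\left(\left(146488 - \left(-379357 - 735749\right)\right) + 2712289\right) + X{\left(661 \right)} = \left(\left(146488 - \left(-379357 - 735749\right)\right) + 2712289\right) + 661 = \left(\left(146488 - -1115106\right) + 2712289\right) + 661 = \left(\left(146488 + 1115106\right) + 2712289\right) + 661 = \left(1261594 + 2712289\right) + 661 = 3973883 + 661 = 3974544$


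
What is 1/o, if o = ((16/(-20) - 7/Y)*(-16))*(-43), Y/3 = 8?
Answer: -15/11266 ≈ -0.0013314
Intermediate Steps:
Y = 24 (Y = 3*8 = 24)
o = -11266/15 (o = ((16/(-20) - 7/24)*(-16))*(-43) = ((16*(-1/20) - 7*1/24)*(-16))*(-43) = ((-⅘ - 7/24)*(-16))*(-43) = -131/120*(-16)*(-43) = (262/15)*(-43) = -11266/15 ≈ -751.07)
1/o = 1/(-11266/15) = -15/11266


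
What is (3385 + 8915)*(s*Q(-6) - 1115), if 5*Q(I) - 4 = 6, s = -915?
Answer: -36223500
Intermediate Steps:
Q(I) = 2 (Q(I) = ⅘ + (⅕)*6 = ⅘ + 6/5 = 2)
(3385 + 8915)*(s*Q(-6) - 1115) = (3385 + 8915)*(-915*2 - 1115) = 12300*(-1830 - 1115) = 12300*(-2945) = -36223500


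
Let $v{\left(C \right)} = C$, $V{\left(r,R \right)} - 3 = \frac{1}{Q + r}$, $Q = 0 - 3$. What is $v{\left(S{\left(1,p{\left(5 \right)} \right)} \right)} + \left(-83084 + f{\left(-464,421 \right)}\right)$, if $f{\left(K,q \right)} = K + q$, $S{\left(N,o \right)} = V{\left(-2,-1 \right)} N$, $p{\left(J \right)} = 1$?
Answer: $- \frac{415621}{5} \approx -83124.0$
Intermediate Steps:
$Q = -3$ ($Q = 0 - 3 = -3$)
$V{\left(r,R \right)} = 3 + \frac{1}{-3 + r}$
$S{\left(N,o \right)} = \frac{14 N}{5}$ ($S{\left(N,o \right)} = \frac{-8 + 3 \left(-2\right)}{-3 - 2} N = \frac{-8 - 6}{-5} N = \left(- \frac{1}{5}\right) \left(-14\right) N = \frac{14 N}{5}$)
$v{\left(S{\left(1,p{\left(5 \right)} \right)} \right)} + \left(-83084 + f{\left(-464,421 \right)}\right) = \frac{14}{5} \cdot 1 + \left(-83084 + \left(-464 + 421\right)\right) = \frac{14}{5} - 83127 = - \frac{415621}{5}$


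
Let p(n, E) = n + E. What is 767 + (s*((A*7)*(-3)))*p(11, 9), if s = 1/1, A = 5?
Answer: -1333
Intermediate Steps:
p(n, E) = E + n
s = 1
767 + (s*((A*7)*(-3)))*p(11, 9) = 767 + (1*((5*7)*(-3)))*(9 + 11) = 767 + (1*(35*(-3)))*20 = 767 + (1*(-105))*20 = 767 - 105*20 = 767 - 2100 = -1333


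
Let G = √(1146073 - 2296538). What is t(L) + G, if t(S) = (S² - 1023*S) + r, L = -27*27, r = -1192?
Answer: 1276016 + I*√1150465 ≈ 1.276e+6 + 1072.6*I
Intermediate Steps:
L = -729
G = I*√1150465 (G = √(-1150465) = I*√1150465 ≈ 1072.6*I)
t(S) = -1192 + S² - 1023*S (t(S) = (S² - 1023*S) - 1192 = -1192 + S² - 1023*S)
t(L) + G = (-1192 + (-729)² - 1023*(-729)) + I*√1150465 = (-1192 + 531441 + 745767) + I*√1150465 = 1276016 + I*√1150465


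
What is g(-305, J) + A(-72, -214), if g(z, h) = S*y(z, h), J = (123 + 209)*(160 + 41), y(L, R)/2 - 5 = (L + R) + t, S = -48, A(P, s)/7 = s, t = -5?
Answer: -6378490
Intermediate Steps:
A(P, s) = 7*s
y(L, R) = 2*L + 2*R (y(L, R) = 10 + 2*((L + R) - 5) = 10 + 2*(-5 + L + R) = 10 + (-10 + 2*L + 2*R) = 2*L + 2*R)
J = 66732 (J = 332*201 = 66732)
g(z, h) = -96*h - 96*z (g(z, h) = -48*(2*z + 2*h) = -48*(2*h + 2*z) = -96*h - 96*z)
g(-305, J) + A(-72, -214) = (-96*66732 - 96*(-305)) + 7*(-214) = (-6406272 + 29280) - 1498 = -6376992 - 1498 = -6378490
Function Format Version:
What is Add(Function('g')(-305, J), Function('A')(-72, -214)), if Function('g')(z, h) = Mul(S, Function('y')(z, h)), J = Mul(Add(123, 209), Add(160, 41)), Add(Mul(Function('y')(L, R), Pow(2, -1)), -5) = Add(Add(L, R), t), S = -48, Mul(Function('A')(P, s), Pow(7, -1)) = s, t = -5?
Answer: -6378490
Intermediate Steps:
Function('A')(P, s) = Mul(7, s)
Function('y')(L, R) = Add(Mul(2, L), Mul(2, R)) (Function('y')(L, R) = Add(10, Mul(2, Add(Add(L, R), -5))) = Add(10, Mul(2, Add(-5, L, R))) = Add(10, Add(-10, Mul(2, L), Mul(2, R))) = Add(Mul(2, L), Mul(2, R)))
J = 66732 (J = Mul(332, 201) = 66732)
Function('g')(z, h) = Add(Mul(-96, h), Mul(-96, z)) (Function('g')(z, h) = Mul(-48, Add(Mul(2, z), Mul(2, h))) = Mul(-48, Add(Mul(2, h), Mul(2, z))) = Add(Mul(-96, h), Mul(-96, z)))
Add(Function('g')(-305, J), Function('A')(-72, -214)) = Add(Add(Mul(-96, 66732), Mul(-96, -305)), Mul(7, -214)) = Add(Add(-6406272, 29280), -1498) = Add(-6376992, -1498) = -6378490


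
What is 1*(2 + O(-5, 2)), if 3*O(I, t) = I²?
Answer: 31/3 ≈ 10.333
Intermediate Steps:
O(I, t) = I²/3
1*(2 + O(-5, 2)) = 1*(2 + (⅓)*(-5)²) = 1*(2 + (⅓)*25) = 1*(2 + 25/3) = 1*(31/3) = 31/3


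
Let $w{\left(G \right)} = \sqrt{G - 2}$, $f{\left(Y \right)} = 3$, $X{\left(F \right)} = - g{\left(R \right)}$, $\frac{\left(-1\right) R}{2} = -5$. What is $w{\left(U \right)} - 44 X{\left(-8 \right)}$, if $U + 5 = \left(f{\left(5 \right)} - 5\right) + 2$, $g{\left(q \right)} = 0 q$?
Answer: $i \sqrt{7} \approx 2.6458 i$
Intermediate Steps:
$R = 10$ ($R = \left(-2\right) \left(-5\right) = 10$)
$g{\left(q \right)} = 0$
$X{\left(F \right)} = 0$ ($X{\left(F \right)} = \left(-1\right) 0 = 0$)
$U = -5$ ($U = -5 + \left(\left(3 - 5\right) + 2\right) = -5 + \left(-2 + 2\right) = -5 + 0 = -5$)
$w{\left(G \right)} = \sqrt{-2 + G}$
$w{\left(U \right)} - 44 X{\left(-8 \right)} = \sqrt{-2 - 5} - 0 = \sqrt{-7} + 0 = i \sqrt{7} + 0 = i \sqrt{7}$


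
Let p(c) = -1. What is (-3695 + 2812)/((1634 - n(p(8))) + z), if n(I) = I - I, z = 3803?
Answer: -883/5437 ≈ -0.16241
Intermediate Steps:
n(I) = 0
(-3695 + 2812)/((1634 - n(p(8))) + z) = (-3695 + 2812)/((1634 - 1*0) + 3803) = -883/((1634 + 0) + 3803) = -883/(1634 + 3803) = -883/5437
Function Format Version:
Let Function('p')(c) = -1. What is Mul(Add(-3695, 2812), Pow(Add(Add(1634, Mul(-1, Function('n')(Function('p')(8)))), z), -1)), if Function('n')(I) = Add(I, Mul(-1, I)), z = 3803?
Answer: Rational(-883, 5437) ≈ -0.16241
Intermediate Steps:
Function('n')(I) = 0
Mul(Add(-3695, 2812), Pow(Add(Add(1634, Mul(-1, Function('n')(Function('p')(8)))), z), -1)) = Mul(Add(-3695, 2812), Pow(Add(Add(1634, Mul(-1, 0)), 3803), -1)) = Mul(-883, Pow(Add(Add(1634, 0), 3803), -1)) = Mul(-883, Pow(Add(1634, 3803), -1)) = Mul(-883, Pow(5437, -1)) = Mul(-883, Rational(1, 5437)) = Rational(-883, 5437)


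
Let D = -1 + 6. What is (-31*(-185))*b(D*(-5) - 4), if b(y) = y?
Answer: -166315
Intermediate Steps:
D = 5
(-31*(-185))*b(D*(-5) - 4) = (-31*(-185))*(5*(-5) - 4) = 5735*(-25 - 4) = 5735*(-29) = -166315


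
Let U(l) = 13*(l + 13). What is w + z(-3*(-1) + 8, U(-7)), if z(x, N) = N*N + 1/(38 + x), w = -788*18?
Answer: -396899/49 ≈ -8100.0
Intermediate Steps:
U(l) = 169 + 13*l (U(l) = 13*(13 + l) = 169 + 13*l)
w = -14184
z(x, N) = N² + 1/(38 + x)
w + z(-3*(-1) + 8, U(-7)) = -14184 + (1 + 38*(169 + 13*(-7))² + (-3*(-1) + 8)*(169 + 13*(-7))²)/(38 + (-3*(-1) + 8)) = -14184 + (1 + 38*(169 - 91)² + (3 + 8)*(169 - 91)²)/(38 + (3 + 8)) = -14184 + (1 + 38*78² + 11*78²)/(38 + 11) = -14184 + (1 + 38*6084 + 11*6084)/49 = -14184 + (1 + 231192 + 66924)/49 = -14184 + (1/49)*298117 = -14184 + 298117/49 = -396899/49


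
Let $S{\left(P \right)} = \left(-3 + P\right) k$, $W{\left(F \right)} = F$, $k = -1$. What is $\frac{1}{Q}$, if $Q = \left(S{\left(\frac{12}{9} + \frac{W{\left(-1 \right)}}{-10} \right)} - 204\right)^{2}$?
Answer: $\frac{900}{36881329} \approx 2.4403 \cdot 10^{-5}$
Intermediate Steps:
$S{\left(P \right)} = 3 - P$ ($S{\left(P \right)} = \left(-3 + P\right) \left(-1\right) = 3 - P$)
$Q = \frac{36881329}{900}$ ($Q = \left(\left(3 - \left(\frac{12}{9} - \frac{1}{-10}\right)\right) - 204\right)^{2} = \left(\left(3 - \left(12 \cdot \frac{1}{9} - - \frac{1}{10}\right)\right) - 204\right)^{2} = \left(\left(3 - \left(\frac{4}{3} + \frac{1}{10}\right)\right) - 204\right)^{2} = \left(\left(3 - \frac{43}{30}\right) - 204\right)^{2} = \left(\frac{47}{30} - 204\right)^{2} = \left(- \frac{6073}{30}\right)^{2} = \frac{36881329}{900} \approx 40979.0$)
$\frac{1}{Q} = \frac{1}{\frac{36881329}{900}} = \frac{900}{36881329}$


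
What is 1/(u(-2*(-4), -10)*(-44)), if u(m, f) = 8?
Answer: -1/352 ≈ -0.0028409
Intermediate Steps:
1/(u(-2*(-4), -10)*(-44)) = 1/(8*(-44)) = 1/(-352) = -1/352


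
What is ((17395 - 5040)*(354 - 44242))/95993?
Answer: -542236240/95993 ≈ -5648.7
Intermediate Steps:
((17395 - 5040)*(354 - 44242))/95993 = (12355*(-43888))*(1/95993) = -542236240*1/95993 = -542236240/95993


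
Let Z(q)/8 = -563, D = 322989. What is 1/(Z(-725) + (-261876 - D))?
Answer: -1/589369 ≈ -1.6967e-6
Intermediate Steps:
Z(q) = -4504 (Z(q) = 8*(-563) = -4504)
1/(Z(-725) + (-261876 - D)) = 1/(-4504 + (-261876 - 1*322989)) = 1/(-4504 + (-261876 - 322989)) = 1/(-4504 - 584865) = 1/(-589369) = -1/589369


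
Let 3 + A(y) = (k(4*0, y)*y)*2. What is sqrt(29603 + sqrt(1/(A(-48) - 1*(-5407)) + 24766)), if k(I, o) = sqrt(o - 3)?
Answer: sqrt(118412 + 2*sqrt((133835465 - 2377536*I*sqrt(51))/(1351 - 24*I*sqrt(51))))/2 ≈ 172.51 + 2.1276e-10*I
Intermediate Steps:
k(I, o) = sqrt(-3 + o)
A(y) = -3 + 2*y*sqrt(-3 + y) (A(y) = -3 + (sqrt(-3 + y)*y)*2 = -3 + (y*sqrt(-3 + y))*2 = -3 + 2*y*sqrt(-3 + y))
sqrt(29603 + sqrt(1/(A(-48) - 1*(-5407)) + 24766)) = sqrt(29603 + sqrt(1/((-3 + 2*(-48)*sqrt(-3 - 48)) - 1*(-5407)) + 24766)) = sqrt(29603 + sqrt(1/((-3 + 2*(-48)*sqrt(-51)) + 5407) + 24766)) = sqrt(29603 + sqrt(1/((-3 + 2*(-48)*(I*sqrt(51))) + 5407) + 24766)) = sqrt(29603 + sqrt(1/((-3 - 96*I*sqrt(51)) + 5407) + 24766)) = sqrt(29603 + sqrt(1/(5404 - 96*I*sqrt(51)) + 24766)) = sqrt(29603 + sqrt(24766 + 1/(5404 - 96*I*sqrt(51))))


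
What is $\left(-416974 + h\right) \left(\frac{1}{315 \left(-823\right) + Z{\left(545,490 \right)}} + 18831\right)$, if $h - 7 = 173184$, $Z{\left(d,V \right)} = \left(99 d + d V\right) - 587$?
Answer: $- \frac{31202836170468}{6797} \approx -4.5907 \cdot 10^{9}$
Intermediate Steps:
$Z{\left(d,V \right)} = -587 + 99 d + V d$ ($Z{\left(d,V \right)} = \left(99 d + V d\right) - 587 = -587 + 99 d + V d$)
$h = 173191$ ($h = 7 + 173184 = 173191$)
$\left(-416974 + h\right) \left(\frac{1}{315 \left(-823\right) + Z{\left(545,490 \right)}} + 18831\right) = \left(-416974 + 173191\right) \left(\frac{1}{315 \left(-823\right) + \left(-587 + 99 \cdot 545 + 490 \cdot 545\right)} + 18831\right) = - 243783 \left(\frac{1}{-259245 + \left(-587 + 53955 + 267050\right)} + 18831\right) = - 243783 \left(\frac{1}{-259245 + 320418} + 18831\right) = - 243783 \left(\frac{1}{61173} + 18831\right) = \left(-243783\right) \frac{1151948764}{61173} = - \frac{31202836170468}{6797}$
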